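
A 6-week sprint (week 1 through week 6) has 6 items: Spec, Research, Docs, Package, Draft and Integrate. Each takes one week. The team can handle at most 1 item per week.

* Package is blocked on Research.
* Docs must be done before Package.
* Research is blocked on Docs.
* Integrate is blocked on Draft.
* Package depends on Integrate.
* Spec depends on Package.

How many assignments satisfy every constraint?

6

Splitting on Research: it can be week 2 (1), week 3 (2), week 4 (3). Listing each branch's schedules as (Spec, Docs, Package, Draft, Integrate) by week number:
Research=week 2: (6,1,5,3,4) — 1.
Research=week 3: (6,1,5,2,4) (6,2,5,1,4) — 2.
Research=week 4: (6,1,5,2,3) (6,2,5,1,3) (6,3,5,1,2) — 3.
Summing: 1 + 2 + 3 = 6.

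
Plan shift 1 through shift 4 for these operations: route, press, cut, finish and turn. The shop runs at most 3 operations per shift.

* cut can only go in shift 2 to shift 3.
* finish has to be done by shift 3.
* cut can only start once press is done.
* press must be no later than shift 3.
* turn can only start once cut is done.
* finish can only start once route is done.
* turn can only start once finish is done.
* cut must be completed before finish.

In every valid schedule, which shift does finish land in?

Precedence pushes finish to at least shift 3; finish's own window allows nothing later than shift 3.
So finish is pinned to shift 3.

shift 3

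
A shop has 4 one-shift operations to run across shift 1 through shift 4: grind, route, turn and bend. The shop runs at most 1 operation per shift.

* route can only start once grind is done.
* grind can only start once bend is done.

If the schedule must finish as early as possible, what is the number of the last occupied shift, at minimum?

shift 4

The precedence chain requires at least 3 distinct shifts.
With at most 1 per shift and 4 operations, at least 4 shifts are needed.
4 works (last occupied shift: shift 4): for example route=shift 3, grind=shift 2, turn=shift 4, bend=shift 1.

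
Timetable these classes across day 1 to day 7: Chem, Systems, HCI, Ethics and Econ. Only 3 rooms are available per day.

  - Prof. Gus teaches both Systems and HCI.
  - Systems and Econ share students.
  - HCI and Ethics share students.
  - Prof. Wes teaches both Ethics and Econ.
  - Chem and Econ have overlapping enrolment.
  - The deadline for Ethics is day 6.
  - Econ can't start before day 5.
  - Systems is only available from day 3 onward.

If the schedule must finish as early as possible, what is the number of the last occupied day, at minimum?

With at most 3 per day and 5 classes, at least 2 days are needed.
Econ can't be placed before day 5, so the schedule must run through at least day 5.
5 works (last occupied day: day 5): for example Econ=day 5, Systems=day 3, Chem=day 1, HCI=day 1, Ethics=day 2.

5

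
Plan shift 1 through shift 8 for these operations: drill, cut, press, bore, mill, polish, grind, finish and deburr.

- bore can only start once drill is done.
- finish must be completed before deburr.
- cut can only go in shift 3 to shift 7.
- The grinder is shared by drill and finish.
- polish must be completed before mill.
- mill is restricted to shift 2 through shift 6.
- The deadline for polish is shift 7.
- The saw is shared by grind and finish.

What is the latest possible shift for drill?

shift 7

Downstream work caps drill at shift 7.
drill at shift 7 is achievable: mill in shift 2, finish in shift 1, polish in shift 1, cut in shift 3, deburr in shift 2, drill in shift 7, bore in shift 8, grind in shift 2, press in shift 1.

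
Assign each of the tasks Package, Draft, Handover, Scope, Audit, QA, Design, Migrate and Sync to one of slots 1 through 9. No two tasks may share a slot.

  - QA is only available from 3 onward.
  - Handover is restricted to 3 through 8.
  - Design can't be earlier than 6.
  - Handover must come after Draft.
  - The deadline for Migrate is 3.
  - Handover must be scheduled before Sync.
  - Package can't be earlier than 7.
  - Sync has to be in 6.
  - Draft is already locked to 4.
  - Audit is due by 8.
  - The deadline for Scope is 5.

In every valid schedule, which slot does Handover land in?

5

Draft is fixed at 4 and must come before Handover, so Handover is at least 5.
Sync is fixed at 6 and must come after Handover, so Handover is at most 5.
So Handover must be 5.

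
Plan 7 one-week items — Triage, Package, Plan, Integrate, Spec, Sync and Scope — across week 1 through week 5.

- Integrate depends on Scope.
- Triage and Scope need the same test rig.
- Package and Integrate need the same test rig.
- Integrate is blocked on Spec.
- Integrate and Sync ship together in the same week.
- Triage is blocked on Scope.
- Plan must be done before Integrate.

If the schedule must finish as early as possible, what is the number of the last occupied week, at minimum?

2

The precedence chain requires at least 2 distinct weeks.
2 works (last occupied week: week 2): for example Plan in week 1, Sync in week 2, Integrate in week 2, Triage in week 2, Scope in week 1, Package in week 1, Spec in week 1.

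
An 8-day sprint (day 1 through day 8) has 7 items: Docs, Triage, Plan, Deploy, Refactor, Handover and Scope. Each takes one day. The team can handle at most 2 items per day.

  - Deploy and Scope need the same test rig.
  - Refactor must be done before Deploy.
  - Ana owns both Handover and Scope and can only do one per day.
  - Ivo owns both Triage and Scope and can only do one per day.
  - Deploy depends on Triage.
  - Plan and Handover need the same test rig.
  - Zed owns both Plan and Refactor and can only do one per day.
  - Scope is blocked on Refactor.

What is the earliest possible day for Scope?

Precedence pushes Scope to at least day 2.
Scope at day 2 is achievable: Deploy -> day 3; Docs -> day 2; Plan -> day 3; Handover -> day 4; Refactor -> day 1; Triage -> day 1; Scope -> day 2.

day 2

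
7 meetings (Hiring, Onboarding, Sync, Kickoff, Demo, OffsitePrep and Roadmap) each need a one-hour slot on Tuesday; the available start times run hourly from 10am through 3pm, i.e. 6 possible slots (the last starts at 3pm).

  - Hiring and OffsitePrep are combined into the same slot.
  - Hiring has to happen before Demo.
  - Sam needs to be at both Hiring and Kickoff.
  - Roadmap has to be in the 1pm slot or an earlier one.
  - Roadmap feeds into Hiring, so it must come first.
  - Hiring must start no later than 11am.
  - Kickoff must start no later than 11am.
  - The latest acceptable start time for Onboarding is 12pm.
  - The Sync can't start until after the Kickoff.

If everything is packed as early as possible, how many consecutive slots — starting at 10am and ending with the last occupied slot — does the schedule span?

The precedence chain requires at least 3 distinct slots.
3 works (last occupied slot: 12pm): for example Onboarding in 10am; Demo in 12pm; Sync in 11am; Hiring in 11am; Roadmap in 10am; OffsitePrep in 11am; Kickoff in 10am.

3 slots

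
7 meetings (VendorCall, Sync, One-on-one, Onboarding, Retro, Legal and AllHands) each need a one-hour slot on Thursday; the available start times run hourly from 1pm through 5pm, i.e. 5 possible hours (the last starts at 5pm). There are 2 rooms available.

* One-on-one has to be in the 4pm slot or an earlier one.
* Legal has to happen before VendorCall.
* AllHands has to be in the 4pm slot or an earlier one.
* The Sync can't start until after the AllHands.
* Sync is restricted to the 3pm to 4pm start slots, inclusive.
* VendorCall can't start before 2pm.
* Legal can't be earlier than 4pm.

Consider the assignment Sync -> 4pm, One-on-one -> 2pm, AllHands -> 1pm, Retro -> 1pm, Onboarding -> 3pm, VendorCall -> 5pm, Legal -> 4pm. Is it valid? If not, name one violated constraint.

There are 2 rooms available — holds.
One-on-one has to be in the 4pm slot or an earlier one — holds.
AllHands has to be in the 4pm slot or an earlier one — holds.
The Sync can't start until after the AllHands — holds.
Sync is restricted to the 3pm to 4pm start slots, inclusive — holds.
Legal has to happen before VendorCall — holds.
Legal can't be earlier than 4pm — holds.
VendorCall can't start before 2pm — holds.

Yes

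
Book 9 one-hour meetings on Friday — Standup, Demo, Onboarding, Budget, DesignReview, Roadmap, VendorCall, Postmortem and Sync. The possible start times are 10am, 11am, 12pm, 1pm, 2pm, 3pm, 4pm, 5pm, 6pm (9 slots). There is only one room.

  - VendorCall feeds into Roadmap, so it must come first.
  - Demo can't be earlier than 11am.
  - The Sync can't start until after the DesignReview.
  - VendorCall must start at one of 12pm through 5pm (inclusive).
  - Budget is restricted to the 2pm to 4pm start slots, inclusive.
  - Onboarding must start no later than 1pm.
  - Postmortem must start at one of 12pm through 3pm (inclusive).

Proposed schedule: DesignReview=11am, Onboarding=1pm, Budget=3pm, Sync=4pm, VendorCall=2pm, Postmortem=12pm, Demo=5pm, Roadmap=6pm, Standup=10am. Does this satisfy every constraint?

Valid

Demo can't be earlier than 11am — holds.
The Sync can't start until after the DesignReview — holds.
VendorCall must start at one of 12pm through 5pm (inclusive) — holds.
There is only one room — holds.
VendorCall feeds into Roadmap, so it must come first — holds.
Onboarding must start no later than 1pm — holds.
Postmortem must start at one of 12pm through 3pm (inclusive) — holds.
Budget is restricted to the 2pm to 4pm start slots, inclusive — holds.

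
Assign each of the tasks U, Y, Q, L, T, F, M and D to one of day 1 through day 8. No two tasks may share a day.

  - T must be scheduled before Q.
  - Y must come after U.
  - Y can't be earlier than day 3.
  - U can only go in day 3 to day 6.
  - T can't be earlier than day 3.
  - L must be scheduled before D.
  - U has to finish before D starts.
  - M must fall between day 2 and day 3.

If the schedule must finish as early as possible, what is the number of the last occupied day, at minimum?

The precedence chain requires at least 2 distinct days.
With at most 1 per day and 8 tasks, at least 8 days are needed.
Propagating the time windows through the other constraints, Y can't land before day 4, so the schedule must run through at least day 4.
8 works (last occupied day: day 8): for example M -> day 2, F -> day 8, U -> day 3, T -> day 5, D -> day 6, L -> day 1, Q -> day 7, Y -> day 4.

8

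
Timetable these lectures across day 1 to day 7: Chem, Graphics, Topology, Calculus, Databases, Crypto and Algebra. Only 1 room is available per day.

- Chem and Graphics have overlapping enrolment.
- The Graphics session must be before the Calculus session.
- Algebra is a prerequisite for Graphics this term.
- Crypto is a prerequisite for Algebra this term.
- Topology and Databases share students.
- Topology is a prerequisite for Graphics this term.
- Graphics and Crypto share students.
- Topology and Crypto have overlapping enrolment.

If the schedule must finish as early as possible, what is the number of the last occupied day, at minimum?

7

The precedence chain requires at least 4 distinct days.
With at most 1 per day and 7 lectures, at least 7 days are needed.
7 works (last occupied day: day 7): for example Calculus -> day 5, Databases -> day 7, Graphics -> day 4, Chem -> day 6, Topology -> day 3, Crypto -> day 1, Algebra -> day 2.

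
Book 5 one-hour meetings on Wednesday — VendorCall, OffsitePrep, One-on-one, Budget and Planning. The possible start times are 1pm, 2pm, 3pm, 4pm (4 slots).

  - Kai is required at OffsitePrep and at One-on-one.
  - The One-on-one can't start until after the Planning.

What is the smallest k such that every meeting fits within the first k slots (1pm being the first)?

2 slots

The precedence chain requires at least 2 distinct slots.
2 works (last occupied slot: 2pm): for example VendorCall=1pm, Planning=1pm, OffsitePrep=1pm, One-on-one=2pm, Budget=1pm.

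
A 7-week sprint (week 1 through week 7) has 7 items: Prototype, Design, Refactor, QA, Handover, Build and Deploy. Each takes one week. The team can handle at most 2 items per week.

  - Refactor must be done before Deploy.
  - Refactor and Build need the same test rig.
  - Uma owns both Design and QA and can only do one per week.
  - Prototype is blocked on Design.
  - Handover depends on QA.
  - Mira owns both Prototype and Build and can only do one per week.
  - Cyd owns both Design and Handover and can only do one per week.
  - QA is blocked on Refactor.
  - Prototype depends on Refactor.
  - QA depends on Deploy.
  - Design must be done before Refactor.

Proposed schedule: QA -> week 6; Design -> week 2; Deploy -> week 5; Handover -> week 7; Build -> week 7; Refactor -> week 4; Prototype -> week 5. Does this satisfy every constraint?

Mira owns both Prototype and Build and can only do one per week — holds.
QA is blocked on Refactor — holds.
QA depends on Deploy — holds.
The team can handle at most 2 items per week — holds.
Design must be done before Refactor — holds.
Prototype is blocked on Design — holds.
Prototype depends on Refactor — holds.
Refactor and Build need the same test rig — holds.
Refactor must be done before Deploy — holds.
Handover depends on QA — holds.
Uma owns both Design and QA and can only do one per week — holds.
Cyd owns both Design and Handover and can only do one per week — holds.

Yes, all constraints hold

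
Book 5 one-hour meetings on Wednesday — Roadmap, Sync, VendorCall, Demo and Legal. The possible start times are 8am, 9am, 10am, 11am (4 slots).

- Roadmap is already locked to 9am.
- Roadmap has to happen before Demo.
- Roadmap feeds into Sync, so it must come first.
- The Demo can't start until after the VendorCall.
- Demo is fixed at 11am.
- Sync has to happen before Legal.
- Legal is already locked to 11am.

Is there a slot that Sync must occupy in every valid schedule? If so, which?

Roadmap is fixed at 9am and must come before Sync, so Sync is at least 10am.
Legal is fixed at 11am and must come after Sync, so Sync is at most 10am.
So Sync must be 10am.

10am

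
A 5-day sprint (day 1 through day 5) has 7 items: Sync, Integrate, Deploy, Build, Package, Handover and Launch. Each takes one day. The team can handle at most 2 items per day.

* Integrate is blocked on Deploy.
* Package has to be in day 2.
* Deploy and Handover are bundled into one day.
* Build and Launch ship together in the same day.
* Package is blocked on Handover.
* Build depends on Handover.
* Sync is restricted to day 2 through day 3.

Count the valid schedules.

12

Splitting on Sync: it can be day 2 (6), day 3 (6). Listing each branch's schedules as (Integrate, Deploy, Build, Package, Handover, Launch) by day number:
Sync=day 2: (3,1,4,2,1,4) (3,1,5,2,1,5) (4,1,3,2,1,3) (4,1,5,2,1,5) (5,1,3,2,1,3) (5,1,4,2,1,4) — 6.
Sync=day 3: (2,1,4,2,1,4) (2,1,5,2,1,5) (3,1,4,2,1,4) (3,1,5,2,1,5) (4,1,5,2,1,5) (5,1,4,2,1,4) — 6.
Summing: 6 + 6 = 12.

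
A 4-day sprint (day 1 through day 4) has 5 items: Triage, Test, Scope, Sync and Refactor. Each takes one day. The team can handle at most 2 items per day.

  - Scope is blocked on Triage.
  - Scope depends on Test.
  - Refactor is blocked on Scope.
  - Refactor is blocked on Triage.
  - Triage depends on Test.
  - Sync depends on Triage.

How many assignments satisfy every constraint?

2

Enumerating: Triage -> day 2, Test -> day 1, Refactor -> day 4, Sync -> day 3, Scope -> day 3 | Triage in day 2; Test in day 1; Scope in day 3; Sync in day 4; Refactor in day 4.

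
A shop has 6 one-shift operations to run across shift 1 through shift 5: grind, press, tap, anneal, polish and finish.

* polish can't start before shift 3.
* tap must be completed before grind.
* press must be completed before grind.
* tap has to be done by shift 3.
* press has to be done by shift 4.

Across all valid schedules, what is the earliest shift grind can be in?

shift 2

Precedence pushes grind to at least shift 2.
grind at shift 2 is achievable: press -> shift 1; anneal -> shift 1; polish -> shift 3; grind -> shift 2; finish -> shift 1; tap -> shift 1.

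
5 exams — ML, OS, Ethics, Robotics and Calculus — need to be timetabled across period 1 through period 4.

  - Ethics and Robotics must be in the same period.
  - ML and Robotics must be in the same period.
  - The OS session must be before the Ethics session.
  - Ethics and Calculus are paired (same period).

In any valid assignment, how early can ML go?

period 2

ML must be in the same period as Ethics, which can't be before period 2, so ML is at least period 2.
ML at period 2 is achievable: Robotics -> period 2, ML -> period 2, Ethics -> period 2, OS -> period 1, Calculus -> period 2.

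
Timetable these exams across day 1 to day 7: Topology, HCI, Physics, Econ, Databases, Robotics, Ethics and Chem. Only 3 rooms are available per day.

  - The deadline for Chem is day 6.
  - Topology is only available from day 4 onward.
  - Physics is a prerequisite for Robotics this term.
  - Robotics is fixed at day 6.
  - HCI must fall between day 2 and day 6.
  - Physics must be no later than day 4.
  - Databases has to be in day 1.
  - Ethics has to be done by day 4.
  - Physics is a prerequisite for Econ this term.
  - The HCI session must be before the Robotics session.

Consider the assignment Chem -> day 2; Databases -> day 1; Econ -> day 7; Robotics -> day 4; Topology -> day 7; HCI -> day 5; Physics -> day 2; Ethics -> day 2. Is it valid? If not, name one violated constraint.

Invalid. Robotics is fixed at day 6.

Ethics has to be done by day 4 — holds.
Topology is only available from day 4 onward — holds.
Physics is a prerequisite for Econ this term — holds.
Only 3 rooms are available per day — holds.
Robotics is fixed at day 6 — violated.
HCI must fall between day 2 and day 6 — holds.
The HCI session must be before the Robotics session — violated.
Physics is a prerequisite for Robotics this term — holds.
Databases has to be in day 1 — holds.
The deadline for Chem is day 6 — holds.
Physics must be no later than day 4 — holds.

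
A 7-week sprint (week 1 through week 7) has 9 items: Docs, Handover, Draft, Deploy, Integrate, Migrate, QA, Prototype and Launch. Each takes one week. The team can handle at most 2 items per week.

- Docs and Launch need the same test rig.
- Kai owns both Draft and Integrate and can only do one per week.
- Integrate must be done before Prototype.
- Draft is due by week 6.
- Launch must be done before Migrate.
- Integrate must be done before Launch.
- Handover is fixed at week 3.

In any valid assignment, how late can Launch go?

Precedence pushes Launch to at least week 2; downstream work caps Launch at week 6.
Launch at week 6 is achievable: Prototype=week 3; Handover=week 3; Deploy=week 2; Launch=week 6; Migrate=week 7; QA=week 4; Draft=week 1; Docs=week 1; Integrate=week 2.

week 6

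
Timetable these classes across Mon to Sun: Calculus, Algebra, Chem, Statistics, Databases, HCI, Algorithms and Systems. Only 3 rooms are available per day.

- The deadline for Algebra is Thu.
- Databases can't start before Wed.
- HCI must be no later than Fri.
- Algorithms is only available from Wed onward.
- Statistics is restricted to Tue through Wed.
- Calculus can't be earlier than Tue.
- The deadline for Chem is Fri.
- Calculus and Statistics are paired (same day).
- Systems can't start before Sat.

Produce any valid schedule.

Systems in Sat; Algorithms in Wed; HCI in Mon; Databases in Wed; Chem in Mon; Calculus in Tue; Algebra in Mon; Statistics in Tue

Checking: Calculus = Statistics = Tue; Algorithms=Wed in [Wed,Sun]; Databases=Wed in [Wed,Sun]; HCI=Mon in [Mon,Fri]; Algebra=Mon in [Mon,Thu]; Calculus=Tue in [Tue,Sun]; Chem=Mon in [Mon,Fri]; Statistics=Tue in [Tue,Wed]; Systems=Sat in [Sat,Sun]; max 3 per day (cap 3).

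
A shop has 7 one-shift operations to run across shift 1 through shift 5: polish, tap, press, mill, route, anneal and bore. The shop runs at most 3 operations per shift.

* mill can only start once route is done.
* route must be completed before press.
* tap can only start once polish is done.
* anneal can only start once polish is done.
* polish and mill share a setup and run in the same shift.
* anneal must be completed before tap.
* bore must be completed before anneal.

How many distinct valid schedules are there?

44

Splitting on polish: it can be shift 2 (25), shift 3 (19). Listing each branch's schedules as (tap, press, mill, route, anneal, bore) by shift number:
polish=shift 2: (4,2,2,1,3,1) (4,3,2,1,3,1) (4,3,2,1,3,2) (4,4,2,1,3,1) (4,4,2,1,3,2) (4,5,2,1,3,1) (4,5,2,1,3,2) (5,2,2,1,3,1) (5,2,2,1,4,1) (5,2,2,1,4,3) (5,3,2,1,3,1) (5,3,2,1,3,2) (5,3,2,1,4,1) (5,3,2,1,4,2) (5,3,2,1,4,3) (5,4,2,1,3,1) (5,4,2,1,3,2) (5,4,2,1,4,1) (5,4,2,1,4,2) (5,4,2,1,4,3) (5,5,2,1,3,1) (5,5,2,1,3,2) (5,5,2,1,4,1) (5,5,2,1,4,2) (5,5,2,1,4,3) — 25.
polish=shift 3: (5,2,3,1,4,1) (5,2,3,1,4,2) (5,2,3,1,4,3) (5,3,3,1,4,1) (5,3,3,1,4,2) (5,3,3,2,4,1) (5,3,3,2,4,2) (5,4,3,1,4,1) (5,4,3,1,4,2) (5,4,3,1,4,3) (5,4,3,2,4,1) (5,4,3,2,4,2) (5,4,3,2,4,3) (5,5,3,1,4,1) (5,5,3,1,4,2) (5,5,3,1,4,3) (5,5,3,2,4,1) (5,5,3,2,4,2) (5,5,3,2,4,3) — 19.
Summing: 25 + 19 = 44.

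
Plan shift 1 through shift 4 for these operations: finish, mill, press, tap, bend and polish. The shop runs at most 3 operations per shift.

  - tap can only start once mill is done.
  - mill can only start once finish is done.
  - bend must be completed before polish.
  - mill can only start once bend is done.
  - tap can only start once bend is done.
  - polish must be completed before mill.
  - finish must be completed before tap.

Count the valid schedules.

8

Splitting on finish: it can be shift 1 (4), shift 2 (4). Listing each branch's schedules as (mill, press, tap, bend, polish) by shift number:
finish=shift 1: (3,1,4,1,2) (3,2,4,1,2) (3,3,4,1,2) (3,4,4,1,2) — 4.
finish=shift 2: (3,1,4,1,2) (3,2,4,1,2) (3,3,4,1,2) (3,4,4,1,2) — 4.
Summing: 4 + 4 = 8.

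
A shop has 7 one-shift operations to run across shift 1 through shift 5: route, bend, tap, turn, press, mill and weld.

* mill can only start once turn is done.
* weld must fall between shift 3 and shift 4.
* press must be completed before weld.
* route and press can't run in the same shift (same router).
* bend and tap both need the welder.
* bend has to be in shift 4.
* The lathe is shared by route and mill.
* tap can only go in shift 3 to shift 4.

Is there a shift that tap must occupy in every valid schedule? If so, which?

tap's window is shift 3–shift 4.
bend is fixed at shift 4, and tap can't share a shift with bend.
So tap must be shift 3.

shift 3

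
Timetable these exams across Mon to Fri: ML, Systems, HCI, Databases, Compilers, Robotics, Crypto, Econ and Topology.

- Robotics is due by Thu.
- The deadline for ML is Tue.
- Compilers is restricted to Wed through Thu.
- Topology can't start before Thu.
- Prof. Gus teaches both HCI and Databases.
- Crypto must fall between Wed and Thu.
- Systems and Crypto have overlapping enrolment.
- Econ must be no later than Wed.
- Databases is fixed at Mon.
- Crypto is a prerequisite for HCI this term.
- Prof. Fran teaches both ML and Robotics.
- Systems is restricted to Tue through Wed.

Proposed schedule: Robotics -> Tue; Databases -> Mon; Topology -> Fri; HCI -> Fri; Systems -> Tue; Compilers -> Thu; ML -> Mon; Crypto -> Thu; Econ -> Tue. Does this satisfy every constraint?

Compilers is restricted to Wed through Thu — holds.
Prof. Gus teaches both HCI and Databases — holds.
Robotics is due by Thu — holds.
The deadline for ML is Tue — holds.
Prof. Fran teaches both ML and Robotics — holds.
Crypto is a prerequisite for HCI this term — holds.
Systems and Crypto have overlapping enrolment — holds.
Crypto must fall between Wed and Thu — holds.
Econ must be no later than Wed — holds.
Topology can't start before Thu — holds.
Databases is fixed at Mon — holds.
Systems is restricted to Tue through Wed — holds.

Yes, all constraints hold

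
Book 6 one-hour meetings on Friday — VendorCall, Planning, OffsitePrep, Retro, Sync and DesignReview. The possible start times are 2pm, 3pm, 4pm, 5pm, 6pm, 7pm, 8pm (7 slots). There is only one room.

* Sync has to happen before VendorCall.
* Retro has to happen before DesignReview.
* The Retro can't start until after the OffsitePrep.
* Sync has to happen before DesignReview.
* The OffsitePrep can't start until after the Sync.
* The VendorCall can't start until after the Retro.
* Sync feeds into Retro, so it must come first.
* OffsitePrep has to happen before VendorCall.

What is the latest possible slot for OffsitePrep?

Precedence pushes OffsitePrep to at least 3pm; downstream work caps OffsitePrep at 6pm.
OffsitePrep at 5pm is achievable: VendorCall -> 7pm; Sync -> 2pm; Planning -> 3pm; DesignReview -> 8pm; OffsitePrep -> 5pm; Retro -> 6pm.
Nothing later works — the capacity limit rule out every slot after 5pm.

5pm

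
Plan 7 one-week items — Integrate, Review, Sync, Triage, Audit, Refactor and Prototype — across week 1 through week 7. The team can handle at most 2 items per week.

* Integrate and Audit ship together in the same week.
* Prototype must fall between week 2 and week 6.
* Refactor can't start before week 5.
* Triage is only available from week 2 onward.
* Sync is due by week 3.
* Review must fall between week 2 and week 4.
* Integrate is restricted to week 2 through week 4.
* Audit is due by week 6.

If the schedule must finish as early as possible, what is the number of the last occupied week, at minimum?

With at most 2 per week and 7 tasks, at least 4 weeks are needed.
Refactor can't be placed before week 5, so the schedule must run through at least week 5.
5 works (last occupied week: week 5): for example Audit -> week 2, Integrate -> week 2, Triage -> week 3, Refactor -> week 5, Review -> week 3, Sync -> week 1, Prototype -> week 4.

5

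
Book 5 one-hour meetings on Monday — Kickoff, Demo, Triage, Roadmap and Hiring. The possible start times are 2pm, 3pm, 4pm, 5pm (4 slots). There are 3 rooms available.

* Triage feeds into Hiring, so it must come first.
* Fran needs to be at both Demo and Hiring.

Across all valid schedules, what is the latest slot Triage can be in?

Downstream work caps Triage at 4pm.
Triage at 4pm is achievable: Hiring -> 5pm, Kickoff -> 2pm, Roadmap -> 2pm, Demo -> 2pm, Triage -> 4pm.

4pm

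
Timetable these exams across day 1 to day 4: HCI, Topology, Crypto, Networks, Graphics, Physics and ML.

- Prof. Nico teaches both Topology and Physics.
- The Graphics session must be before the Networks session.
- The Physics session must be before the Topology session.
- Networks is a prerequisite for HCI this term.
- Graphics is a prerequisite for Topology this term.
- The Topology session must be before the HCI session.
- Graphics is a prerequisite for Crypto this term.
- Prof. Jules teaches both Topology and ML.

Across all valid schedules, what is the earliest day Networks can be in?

day 2

Precedence pushes Networks to at least day 2; downstream work caps Networks at day 3.
Networks at day 2 is achievable: Networks in day 2, Graphics in day 1, HCI in day 3, Topology in day 2, ML in day 1, Crypto in day 2, Physics in day 1.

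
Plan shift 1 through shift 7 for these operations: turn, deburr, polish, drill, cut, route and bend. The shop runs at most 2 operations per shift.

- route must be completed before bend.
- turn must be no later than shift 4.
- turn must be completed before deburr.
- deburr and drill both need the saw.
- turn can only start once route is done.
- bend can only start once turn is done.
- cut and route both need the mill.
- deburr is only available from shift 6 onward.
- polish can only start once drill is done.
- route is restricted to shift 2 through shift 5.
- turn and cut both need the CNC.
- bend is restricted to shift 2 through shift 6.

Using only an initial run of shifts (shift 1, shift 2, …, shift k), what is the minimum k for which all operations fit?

6 shifts

The precedence chain requires at least 3 distinct shifts.
With at most 2 per shift and 7 operations, at least 4 shifts are needed.
deburr can't be placed before shift 6, so the schedule must run through at least shift 6.
6 works (last occupied shift: shift 6): for example turn=shift 3, polish=shift 2, bend=shift 4, deburr=shift 6, cut=shift 1, route=shift 2, drill=shift 1.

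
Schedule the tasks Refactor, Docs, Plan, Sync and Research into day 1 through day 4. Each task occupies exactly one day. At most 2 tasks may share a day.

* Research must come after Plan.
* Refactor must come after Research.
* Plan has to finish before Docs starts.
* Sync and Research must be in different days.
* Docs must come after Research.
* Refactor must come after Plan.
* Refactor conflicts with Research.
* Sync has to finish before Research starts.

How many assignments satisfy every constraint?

Splitting on Refactor: it can be day 3 (2), day 4 (6). Listing each branch's schedules as (Docs, Plan, Sync, Research) by day number:
Refactor=day 3: (3,1,1,2) (4,1,1,2) — 2.
Refactor=day 4: (3,1,1,2) (4,1,1,2) (4,1,1,3) (4,1,2,3) (4,2,1,3) (4,2,2,3) — 6.
Summing: 2 + 6 = 8.

8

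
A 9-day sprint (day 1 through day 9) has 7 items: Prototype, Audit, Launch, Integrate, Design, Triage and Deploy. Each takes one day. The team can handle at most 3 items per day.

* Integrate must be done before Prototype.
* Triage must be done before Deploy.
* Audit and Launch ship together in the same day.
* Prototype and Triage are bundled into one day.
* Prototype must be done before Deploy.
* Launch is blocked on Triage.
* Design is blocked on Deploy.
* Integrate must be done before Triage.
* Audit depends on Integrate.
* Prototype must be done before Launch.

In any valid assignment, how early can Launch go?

day 3

Precedence pushes Launch to at least day 3.
Launch at day 3 is achievable: Integrate=day 1, Deploy=day 3, Launch=day 3, Audit=day 3, Design=day 4, Triage=day 2, Prototype=day 2.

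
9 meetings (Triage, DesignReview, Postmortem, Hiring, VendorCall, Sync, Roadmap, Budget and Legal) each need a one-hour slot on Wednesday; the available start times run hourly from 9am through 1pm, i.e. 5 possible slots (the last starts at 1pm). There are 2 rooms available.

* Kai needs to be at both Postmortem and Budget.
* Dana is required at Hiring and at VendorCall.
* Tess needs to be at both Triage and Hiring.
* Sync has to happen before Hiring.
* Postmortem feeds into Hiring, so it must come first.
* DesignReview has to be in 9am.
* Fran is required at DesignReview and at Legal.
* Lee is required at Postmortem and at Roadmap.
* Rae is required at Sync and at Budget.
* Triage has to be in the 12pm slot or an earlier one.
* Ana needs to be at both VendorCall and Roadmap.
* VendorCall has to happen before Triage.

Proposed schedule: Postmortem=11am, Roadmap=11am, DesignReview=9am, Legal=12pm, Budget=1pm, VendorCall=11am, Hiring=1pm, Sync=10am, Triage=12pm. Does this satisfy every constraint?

Triage has to be in the 12pm slot or an earlier one — holds.
Kai needs to be at both Postmortem and Budget — holds.
Rae is required at Sync and at Budget — holds.
Dana is required at Hiring and at VendorCall — holds.
VendorCall has to happen before Triage — holds.
Ana needs to be at both VendorCall and Roadmap — violated.
Fran is required at DesignReview and at Legal — holds.
Lee is required at Postmortem and at Roadmap — violated.
Sync has to happen before Hiring — holds.
Postmortem feeds into Hiring, so it must come first — holds.
DesignReview has to be in 9am — holds.
There are 2 rooms available — violated.
Tess needs to be at both Triage and Hiring — holds.

Invalid. Ana needs to be at both VendorCall and Roadmap.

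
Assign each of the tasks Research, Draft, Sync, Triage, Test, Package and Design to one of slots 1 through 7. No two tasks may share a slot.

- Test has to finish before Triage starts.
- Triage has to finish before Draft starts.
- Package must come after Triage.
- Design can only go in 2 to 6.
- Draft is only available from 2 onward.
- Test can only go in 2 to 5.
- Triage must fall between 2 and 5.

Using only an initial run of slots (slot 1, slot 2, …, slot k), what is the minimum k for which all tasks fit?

7

The precedence chain requires at least 3 distinct slots.
With at most 1 per slot and 7 tasks, at least 7 slots are needed.
Propagating the time windows through the other constraints, Draft can't land before 4, so the schedule must run through at least slot 4.
7 works (last occupied slot: 7): for example Test=2; Package=6; Draft=5; Triage=3; Research=1; Sync=7; Design=4.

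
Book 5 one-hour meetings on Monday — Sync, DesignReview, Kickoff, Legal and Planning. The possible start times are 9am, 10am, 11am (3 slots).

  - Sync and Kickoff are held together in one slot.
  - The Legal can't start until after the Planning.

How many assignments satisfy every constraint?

Splitting on Sync: it can be 9am (9), 10am (9), 11am (9). Listing each branch's schedules as (DesignReview, Kickoff, Legal, Planning):
Sync=9am: (9am,9am,10am,9am) (9am,9am,11am,9am) (9am,9am,11am,10am) (10am,9am,10am,9am) (10am,9am,11am,9am) (10am,9am,11am,10am) (11am,9am,10am,9am) (11am,9am,11am,9am) (11am,9am,11am,10am) — 9.
Sync=10am: (9am,10am,10am,9am) (9am,10am,11am,9am) (9am,10am,11am,10am) (10am,10am,10am,9am) (10am,10am,11am,9am) (10am,10am,11am,10am) (11am,10am,10am,9am) (11am,10am,11am,9am) (11am,10am,11am,10am) — 9.
Sync=11am: (9am,11am,10am,9am) (9am,11am,11am,9am) (9am,11am,11am,10am) (10am,11am,10am,9am) (10am,11am,11am,9am) (10am,11am,11am,10am) (11am,11am,10am,9am) (11am,11am,11am,9am) (11am,11am,11am,10am) — 9.
Summing: 9 + 9 + 9 = 27.

27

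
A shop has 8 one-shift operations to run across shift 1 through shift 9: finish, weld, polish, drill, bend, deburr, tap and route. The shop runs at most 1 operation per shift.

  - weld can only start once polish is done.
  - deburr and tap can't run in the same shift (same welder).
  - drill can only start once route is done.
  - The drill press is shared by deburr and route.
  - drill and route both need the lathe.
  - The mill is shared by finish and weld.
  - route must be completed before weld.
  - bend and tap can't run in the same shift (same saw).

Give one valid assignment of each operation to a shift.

weld=shift 3; tap=shift 8; bend=shift 6; finish=shift 5; route=shift 1; polish=shift 2; drill=shift 4; deburr=shift 7

Checking: route(shift 1) before weld(shift 3); route(shift 1) before drill(shift 4); polish(shift 2) before weld(shift 3); deburr(shift 7) != route(shift 1); drill(shift 4) != route(shift 1); finish(shift 5) != weld(shift 3); deburr(shift 7) != tap(shift 8); bend(shift 6) != tap(shift 8); max 1 per shift (cap 1).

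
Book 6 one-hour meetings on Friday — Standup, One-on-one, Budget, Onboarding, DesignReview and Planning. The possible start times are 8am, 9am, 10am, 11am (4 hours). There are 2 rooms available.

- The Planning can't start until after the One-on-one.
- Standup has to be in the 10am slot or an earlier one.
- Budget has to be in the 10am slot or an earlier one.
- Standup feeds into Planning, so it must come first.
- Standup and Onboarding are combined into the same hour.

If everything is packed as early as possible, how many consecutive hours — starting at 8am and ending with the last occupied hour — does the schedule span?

The precedence chain requires at least 2 distinct hours.
With at most 2 per hour and 6 meetings, at least 3 hours are needed.
3 works (last occupied hour: 10am): for example Standup=8am, DesignReview=10am, Budget=9am, Onboarding=8am, Planning=10am, One-on-one=9am.

3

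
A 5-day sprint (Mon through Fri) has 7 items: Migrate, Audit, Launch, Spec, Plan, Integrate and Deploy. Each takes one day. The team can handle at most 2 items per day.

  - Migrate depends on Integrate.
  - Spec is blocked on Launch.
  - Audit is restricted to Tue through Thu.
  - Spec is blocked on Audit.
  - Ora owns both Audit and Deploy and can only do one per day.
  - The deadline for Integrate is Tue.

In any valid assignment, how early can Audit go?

Audit is available from Tue; Audit's own window allows nothing later than Thu.
Audit at Tue is achievable: Audit=Tue; Launch=Mon; Deploy=Thu; Spec=Wed; Plan=Wed; Integrate=Mon; Migrate=Tue.

Tue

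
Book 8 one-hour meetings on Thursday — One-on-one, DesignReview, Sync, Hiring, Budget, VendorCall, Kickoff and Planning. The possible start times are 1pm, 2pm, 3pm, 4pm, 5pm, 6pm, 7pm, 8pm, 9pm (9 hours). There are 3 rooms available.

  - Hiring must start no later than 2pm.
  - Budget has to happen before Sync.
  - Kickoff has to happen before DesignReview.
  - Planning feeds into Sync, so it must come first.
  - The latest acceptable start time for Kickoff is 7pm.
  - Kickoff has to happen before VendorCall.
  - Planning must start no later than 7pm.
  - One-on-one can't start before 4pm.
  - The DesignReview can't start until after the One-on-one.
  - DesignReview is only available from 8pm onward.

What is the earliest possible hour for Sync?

2pm

Precedence pushes Sync to at least 2pm.
Sync at 2pm is achievable: VendorCall -> 3pm, Kickoff -> 2pm, Hiring -> 1pm, Sync -> 2pm, DesignReview -> 8pm, One-on-one -> 4pm, Budget -> 1pm, Planning -> 1pm.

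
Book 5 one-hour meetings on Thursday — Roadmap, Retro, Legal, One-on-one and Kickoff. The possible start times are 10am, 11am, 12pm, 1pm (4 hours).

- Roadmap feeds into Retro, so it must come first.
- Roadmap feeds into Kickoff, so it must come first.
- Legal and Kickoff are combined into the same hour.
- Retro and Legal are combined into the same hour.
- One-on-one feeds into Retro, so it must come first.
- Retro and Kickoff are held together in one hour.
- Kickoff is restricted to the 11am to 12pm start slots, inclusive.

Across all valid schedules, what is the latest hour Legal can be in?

12pm

Legal must be in the same hour as Retro, which can't be before 11am, so Legal is at least 11am; Legal must be in the same hour as Kickoff, which can't be after 12pm, so Legal is at most 12pm.
Legal at 12pm is achievable: Kickoff in 12pm, Retro in 12pm, Roadmap in 10am, One-on-one in 10am, Legal in 12pm.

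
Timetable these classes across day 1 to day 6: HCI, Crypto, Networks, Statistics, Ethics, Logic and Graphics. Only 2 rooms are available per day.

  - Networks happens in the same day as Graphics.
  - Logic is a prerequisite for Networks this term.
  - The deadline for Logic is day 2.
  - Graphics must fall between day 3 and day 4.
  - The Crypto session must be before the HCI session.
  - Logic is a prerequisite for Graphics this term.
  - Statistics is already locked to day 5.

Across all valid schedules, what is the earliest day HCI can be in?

Precedence pushes HCI to at least day 2.
HCI at day 2 is achievable: Networks=day 3; Crypto=day 1; Statistics=day 5; Ethics=day 2; Graphics=day 3; HCI=day 2; Logic=day 1.

day 2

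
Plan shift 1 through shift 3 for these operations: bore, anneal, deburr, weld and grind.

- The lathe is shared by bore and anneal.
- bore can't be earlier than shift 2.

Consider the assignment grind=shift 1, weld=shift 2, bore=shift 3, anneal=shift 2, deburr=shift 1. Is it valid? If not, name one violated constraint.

bore can't be earlier than shift 2 — holds.
The lathe is shared by bore and anneal — holds.

Yes, all constraints hold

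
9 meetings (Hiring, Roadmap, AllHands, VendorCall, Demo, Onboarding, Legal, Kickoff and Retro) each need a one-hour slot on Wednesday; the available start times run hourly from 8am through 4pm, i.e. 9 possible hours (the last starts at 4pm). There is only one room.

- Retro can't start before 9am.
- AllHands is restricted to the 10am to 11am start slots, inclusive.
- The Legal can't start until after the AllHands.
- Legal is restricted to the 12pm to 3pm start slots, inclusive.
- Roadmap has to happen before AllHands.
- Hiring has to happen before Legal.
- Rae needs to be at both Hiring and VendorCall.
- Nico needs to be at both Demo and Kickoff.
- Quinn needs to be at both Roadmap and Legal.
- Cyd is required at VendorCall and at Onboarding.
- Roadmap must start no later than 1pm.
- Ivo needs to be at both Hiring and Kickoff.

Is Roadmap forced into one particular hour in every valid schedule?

Roadmap can be 8am (e.g. VendorCall in 1pm; Hiring in 11am; Kickoff in 4pm; Demo in 2pm; Onboarding in 3pm; AllHands in 10am; Retro in 9am; Roadmap in 8am; Legal in 12pm) or 9am (e.g. Onboarding -> 3pm; AllHands -> 10am; VendorCall -> 1pm; Retro -> 11am; Roadmap -> 9am; Hiring -> 8am; Demo -> 2pm; Legal -> 12pm; Kickoff -> 4pm).

No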